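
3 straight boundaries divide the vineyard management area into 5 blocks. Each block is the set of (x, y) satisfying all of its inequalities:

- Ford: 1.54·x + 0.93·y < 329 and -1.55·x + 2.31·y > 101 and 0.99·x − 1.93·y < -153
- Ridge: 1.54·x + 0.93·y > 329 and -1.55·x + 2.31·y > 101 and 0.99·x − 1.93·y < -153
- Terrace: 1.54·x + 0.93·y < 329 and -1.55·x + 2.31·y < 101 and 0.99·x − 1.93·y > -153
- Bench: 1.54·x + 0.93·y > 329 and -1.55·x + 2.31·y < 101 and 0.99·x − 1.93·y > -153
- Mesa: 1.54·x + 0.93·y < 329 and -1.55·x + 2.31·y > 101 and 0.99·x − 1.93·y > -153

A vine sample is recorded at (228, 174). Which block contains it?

Bench

1.54·228 + 0.93·174 = 512.940, which is > 329
-1.55·228 + 2.31·174 = 48.540, which is < 101
0.99·228 − 1.93·174 = -110.100, which is > -153
This sign pattern matches Bench.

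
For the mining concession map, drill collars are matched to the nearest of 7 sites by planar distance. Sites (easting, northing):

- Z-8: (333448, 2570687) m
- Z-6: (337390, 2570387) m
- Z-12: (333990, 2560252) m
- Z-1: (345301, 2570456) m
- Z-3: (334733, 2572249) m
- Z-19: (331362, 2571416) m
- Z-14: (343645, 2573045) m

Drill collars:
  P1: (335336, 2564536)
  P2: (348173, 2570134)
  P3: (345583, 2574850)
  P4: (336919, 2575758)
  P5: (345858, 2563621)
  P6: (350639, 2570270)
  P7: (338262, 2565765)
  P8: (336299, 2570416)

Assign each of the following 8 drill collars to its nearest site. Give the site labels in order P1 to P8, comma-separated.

Z-12, Z-1, Z-14, Z-3, Z-1, Z-1, Z-6, Z-6

P1 → Z-12 (d²=20164372.00)
P2 → Z-1 (d²=8352068.00)
P3 → Z-14 (d²=7013869.00)
P4 → Z-3 (d²=17091677.00)
P5 → Z-1 (d²=47027474.00)
P6 → Z-1 (d²=28528840.00)
P7 → Z-6 (d²=22123268.00)
P8 → Z-6 (d²=1191122.00)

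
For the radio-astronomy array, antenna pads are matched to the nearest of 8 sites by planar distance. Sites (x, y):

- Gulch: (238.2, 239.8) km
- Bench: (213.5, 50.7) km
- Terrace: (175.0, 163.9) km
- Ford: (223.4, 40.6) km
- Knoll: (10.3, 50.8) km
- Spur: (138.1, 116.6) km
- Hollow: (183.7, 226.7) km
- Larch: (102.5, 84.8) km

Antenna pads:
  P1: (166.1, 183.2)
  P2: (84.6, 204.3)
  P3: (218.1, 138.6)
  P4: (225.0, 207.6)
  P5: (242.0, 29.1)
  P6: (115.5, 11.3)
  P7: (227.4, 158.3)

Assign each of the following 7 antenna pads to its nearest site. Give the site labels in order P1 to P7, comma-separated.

P1 → Terrace (d²=451.70)
P2 → Terrace (d²=9804.32)
P3 → Terrace (d²=2497.70)
P4 → Gulch (d²=1211.08)
P5 → Ford (d²=478.21)
P6 → Larch (d²=5571.25)
P7 → Terrace (d²=2777.12)

Terrace, Terrace, Terrace, Gulch, Ford, Larch, Terrace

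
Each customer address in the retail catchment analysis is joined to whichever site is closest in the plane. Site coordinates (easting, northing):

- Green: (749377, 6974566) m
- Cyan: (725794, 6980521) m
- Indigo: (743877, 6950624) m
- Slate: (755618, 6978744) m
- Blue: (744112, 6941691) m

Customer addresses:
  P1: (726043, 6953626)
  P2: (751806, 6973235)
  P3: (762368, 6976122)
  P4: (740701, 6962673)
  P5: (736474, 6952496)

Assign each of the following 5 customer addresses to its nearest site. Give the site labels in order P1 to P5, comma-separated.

P1 → Indigo (d²=327063560.00)
P2 → Green (d²=7671602.00)
P3 → Slate (d²=52437384.00)
P4 → Indigo (d²=155265377.00)
P5 → Indigo (d²=58308793.00)

Indigo, Green, Slate, Indigo, Indigo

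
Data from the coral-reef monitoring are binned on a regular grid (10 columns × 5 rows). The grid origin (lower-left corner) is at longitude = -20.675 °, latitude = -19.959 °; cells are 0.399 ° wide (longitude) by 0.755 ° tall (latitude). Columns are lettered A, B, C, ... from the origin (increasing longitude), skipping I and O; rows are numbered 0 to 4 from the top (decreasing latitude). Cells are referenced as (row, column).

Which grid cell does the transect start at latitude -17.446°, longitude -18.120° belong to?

(1, G)

Column index: ⌊(-18.120 − -20.675) / 0.399⌋ = ⌊6.404⌋ = 6 → column G
Row offset from origin: ⌊(-17.446 − -19.959) / 0.755⌋ = ⌊3.328⌋ = 3 → row 1 (counted from top)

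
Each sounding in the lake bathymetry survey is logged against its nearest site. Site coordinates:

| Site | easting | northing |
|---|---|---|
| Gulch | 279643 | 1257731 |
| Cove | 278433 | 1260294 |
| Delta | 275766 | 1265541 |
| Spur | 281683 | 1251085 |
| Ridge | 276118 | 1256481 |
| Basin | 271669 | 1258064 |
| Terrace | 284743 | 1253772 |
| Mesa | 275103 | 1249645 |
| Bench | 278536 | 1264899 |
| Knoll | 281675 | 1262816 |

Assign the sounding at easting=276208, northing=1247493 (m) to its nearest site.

Mesa

Squared distances to each site:
Gulch: 116615869.000; Cove: 168816226.000; Delta: 325925668.000; Spur: 42878089.000; Ridge: 80792244.000; Basin: 132348562.000; Terrace: 112272066.000; Mesa: 5852129.000; Bench: 308388420.000; Knoll: 264682418.000.
Minimum at Mesa.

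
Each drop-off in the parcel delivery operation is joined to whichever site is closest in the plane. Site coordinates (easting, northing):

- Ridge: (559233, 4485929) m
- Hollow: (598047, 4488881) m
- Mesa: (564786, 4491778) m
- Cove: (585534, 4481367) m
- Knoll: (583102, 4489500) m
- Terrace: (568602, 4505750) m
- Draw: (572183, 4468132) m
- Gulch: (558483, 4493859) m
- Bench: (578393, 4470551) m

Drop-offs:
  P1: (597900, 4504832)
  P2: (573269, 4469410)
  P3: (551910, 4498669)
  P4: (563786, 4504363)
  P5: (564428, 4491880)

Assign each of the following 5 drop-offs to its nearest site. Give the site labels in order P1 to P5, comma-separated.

P1 → Hollow (d²=254456010.00)
P2 → Draw (d²=2812680.00)
P3 → Gulch (d²=66340429.00)
P4 → Terrace (d²=25117625.00)
P5 → Mesa (d²=138568.00)

Hollow, Draw, Gulch, Terrace, Mesa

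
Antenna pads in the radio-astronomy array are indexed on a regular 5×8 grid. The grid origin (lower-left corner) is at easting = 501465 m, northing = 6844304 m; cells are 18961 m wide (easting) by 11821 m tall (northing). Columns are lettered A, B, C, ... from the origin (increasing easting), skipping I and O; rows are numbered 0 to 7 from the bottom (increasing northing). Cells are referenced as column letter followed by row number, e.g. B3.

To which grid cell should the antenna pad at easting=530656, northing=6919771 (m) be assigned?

B6

Column index: ⌊(530656 − 501465) / 18961⌋ = ⌊1.540⌋ = 1 → column B
Row offset from origin: ⌊(6919771 − 6844304) / 11821⌋ = ⌊6.384⌋ = 6 → row 6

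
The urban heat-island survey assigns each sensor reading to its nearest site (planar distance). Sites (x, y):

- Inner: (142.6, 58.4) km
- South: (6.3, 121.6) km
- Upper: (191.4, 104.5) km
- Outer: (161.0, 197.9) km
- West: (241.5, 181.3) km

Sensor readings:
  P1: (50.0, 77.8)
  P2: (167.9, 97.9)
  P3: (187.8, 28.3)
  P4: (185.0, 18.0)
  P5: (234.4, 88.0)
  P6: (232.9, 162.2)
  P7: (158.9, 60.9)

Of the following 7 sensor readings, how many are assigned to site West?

P1 → South
P2 → Upper
P3 → Inner
P4 → Inner
P5 → Upper
P6 → West
P7 → Inner
1 of the 7 goes to West.

1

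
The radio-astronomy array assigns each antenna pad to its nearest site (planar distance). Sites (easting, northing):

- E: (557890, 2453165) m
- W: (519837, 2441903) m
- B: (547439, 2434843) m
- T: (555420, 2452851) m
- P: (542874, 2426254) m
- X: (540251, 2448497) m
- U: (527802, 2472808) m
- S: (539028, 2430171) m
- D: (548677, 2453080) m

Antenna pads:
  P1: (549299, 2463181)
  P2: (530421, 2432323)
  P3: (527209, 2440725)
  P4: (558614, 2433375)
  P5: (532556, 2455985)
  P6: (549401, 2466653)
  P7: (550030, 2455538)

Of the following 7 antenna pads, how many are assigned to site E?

P1 → D
P2 → S
P3 → W
P4 → B
P5 → X
P6 → D
P7 → D
0 of the 7 go to E.

0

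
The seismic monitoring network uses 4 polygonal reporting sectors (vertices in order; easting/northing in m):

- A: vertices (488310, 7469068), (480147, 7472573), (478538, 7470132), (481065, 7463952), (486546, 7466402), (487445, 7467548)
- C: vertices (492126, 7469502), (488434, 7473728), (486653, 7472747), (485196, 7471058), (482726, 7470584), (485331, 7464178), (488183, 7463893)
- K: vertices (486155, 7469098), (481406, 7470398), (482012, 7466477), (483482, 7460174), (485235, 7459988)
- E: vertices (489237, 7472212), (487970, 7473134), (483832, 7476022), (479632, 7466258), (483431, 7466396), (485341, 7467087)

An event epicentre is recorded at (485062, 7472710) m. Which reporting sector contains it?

E

Cast a ray rightward from (485062, 7472710). For each polygon, the edges (by vertex number in listed order) whose endpoints lie on opposite sides of northing = 7472710, where each meets that height, and whether that is right or left of the point:
A: no edge straddles that height → 0 crossings.
C: 1–2 at easting≈489323.4 (right), 3–4 at easting≈486621.1 (right) → 2 crossings.
K: no edge straddles that height → 0 crossings.
E: 1–2 at easting≈488552.7 (right), 3–4 at easting≈482407.3 (left) → 1 crossing.
Only E has an odd count, so the point is inside E.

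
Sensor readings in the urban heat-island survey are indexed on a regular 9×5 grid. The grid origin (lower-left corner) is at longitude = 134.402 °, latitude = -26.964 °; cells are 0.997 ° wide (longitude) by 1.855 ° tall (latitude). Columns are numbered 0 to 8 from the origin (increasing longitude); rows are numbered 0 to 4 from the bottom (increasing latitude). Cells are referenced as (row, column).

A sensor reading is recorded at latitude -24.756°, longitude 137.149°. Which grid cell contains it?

Column index: ⌊(137.149 − 134.402) / 0.997⌋ = ⌊2.755⌋ = 2
Row offset from origin: ⌊(-24.756 − -26.964) / 1.855⌋ = ⌊1.190⌋ = 1 → row 1

(1, 2)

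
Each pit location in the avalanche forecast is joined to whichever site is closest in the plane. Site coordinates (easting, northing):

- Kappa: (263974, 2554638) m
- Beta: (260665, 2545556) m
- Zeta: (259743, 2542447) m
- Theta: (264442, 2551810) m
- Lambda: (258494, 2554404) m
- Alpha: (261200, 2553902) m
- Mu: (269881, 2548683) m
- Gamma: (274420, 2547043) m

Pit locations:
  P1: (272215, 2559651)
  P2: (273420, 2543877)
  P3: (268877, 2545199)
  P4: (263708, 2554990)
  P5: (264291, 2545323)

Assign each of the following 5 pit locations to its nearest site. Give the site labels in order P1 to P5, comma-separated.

Kappa, Gamma, Mu, Kappa, Beta

P1 → Kappa (d²=93044250.00)
P2 → Gamma (d²=11023556.00)
P3 → Mu (d²=13146272.00)
P4 → Kappa (d²=194660.00)
P5 → Beta (d²=13202165.00)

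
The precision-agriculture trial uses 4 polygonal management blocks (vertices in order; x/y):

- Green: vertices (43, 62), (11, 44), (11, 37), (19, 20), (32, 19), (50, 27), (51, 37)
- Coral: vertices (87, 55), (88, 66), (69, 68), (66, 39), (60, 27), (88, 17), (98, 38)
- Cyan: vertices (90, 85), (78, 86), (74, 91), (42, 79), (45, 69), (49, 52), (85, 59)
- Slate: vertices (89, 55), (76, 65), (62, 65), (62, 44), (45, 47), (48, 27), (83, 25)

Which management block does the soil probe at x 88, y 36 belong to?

Cast a ray rightward from (88, 36). For each polygon, the edges (by vertex number in listed order) whose endpoints lie on opposite sides of y = 36, where each meets that height, and whether that is right or left of the point:
Green: 3–4 at x≈11.5 (left), 6–7 at x≈50.9 (left) → 0 crossings.
Coral: 4–5 at x≈64.5 (left), 6–7 at x≈97.0 (right) → 1 crossing.
Cyan: no edge straddles that height → 0 crossings.
Slate: 5–6 at x≈46.6 (left), 7–1 at x≈85.2 (left) → 0 crossings.
Only Coral has an odd count, so the point is inside Coral.

Coral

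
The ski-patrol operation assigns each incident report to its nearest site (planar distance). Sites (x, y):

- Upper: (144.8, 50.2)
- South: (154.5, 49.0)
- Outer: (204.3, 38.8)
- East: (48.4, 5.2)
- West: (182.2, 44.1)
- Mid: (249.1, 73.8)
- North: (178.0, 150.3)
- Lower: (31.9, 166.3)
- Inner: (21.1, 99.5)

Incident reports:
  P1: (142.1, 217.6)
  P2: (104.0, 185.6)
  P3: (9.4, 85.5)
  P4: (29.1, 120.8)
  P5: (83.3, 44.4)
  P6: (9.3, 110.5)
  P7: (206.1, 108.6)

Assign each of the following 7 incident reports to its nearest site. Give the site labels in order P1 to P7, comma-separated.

P1 → North (d²=5818.10)
P2 → Lower (d²=5570.90)
P3 → Inner (d²=332.89)
P4 → Inner (d²=517.69)
P5 → East (d²=2754.65)
P6 → Inner (d²=260.24)
P7 → North (d²=2528.50)

North, Lower, Inner, Inner, East, Inner, North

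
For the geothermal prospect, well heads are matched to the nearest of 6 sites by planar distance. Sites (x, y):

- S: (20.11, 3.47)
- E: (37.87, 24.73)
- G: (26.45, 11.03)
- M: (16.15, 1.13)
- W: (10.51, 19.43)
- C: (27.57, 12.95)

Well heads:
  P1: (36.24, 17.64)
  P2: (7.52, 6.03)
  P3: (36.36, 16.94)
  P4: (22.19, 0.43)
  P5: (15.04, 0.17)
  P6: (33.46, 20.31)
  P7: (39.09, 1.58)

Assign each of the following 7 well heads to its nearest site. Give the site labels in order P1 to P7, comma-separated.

P1 → E (d²=52.92)
P2 → M (d²=98.49)
P3 → E (d²=62.96)
P4 → S (d²=13.57)
P5 → M (d²=2.15)
P6 → E (d²=38.98)
P7 → G (d²=249.07)

E, M, E, S, M, E, G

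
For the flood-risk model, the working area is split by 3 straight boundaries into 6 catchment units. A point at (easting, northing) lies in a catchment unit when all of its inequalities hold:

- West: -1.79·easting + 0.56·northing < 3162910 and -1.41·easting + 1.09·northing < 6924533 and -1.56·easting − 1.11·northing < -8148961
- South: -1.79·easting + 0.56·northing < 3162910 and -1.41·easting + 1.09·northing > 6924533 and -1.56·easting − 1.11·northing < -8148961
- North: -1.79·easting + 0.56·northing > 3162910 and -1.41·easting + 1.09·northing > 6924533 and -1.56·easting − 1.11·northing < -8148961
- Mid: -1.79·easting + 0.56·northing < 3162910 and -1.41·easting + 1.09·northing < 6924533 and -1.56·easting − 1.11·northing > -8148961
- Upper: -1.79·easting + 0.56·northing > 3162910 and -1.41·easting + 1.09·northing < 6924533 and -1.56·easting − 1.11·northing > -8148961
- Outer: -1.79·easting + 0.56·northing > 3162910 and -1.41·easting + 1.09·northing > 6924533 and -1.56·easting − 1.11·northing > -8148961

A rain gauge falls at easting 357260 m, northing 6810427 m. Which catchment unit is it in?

Upper

-1.79·357260 + 0.56·6810427 = 3174343.720, which is > 3162910
-1.41·357260 + 1.09·6810427 = 6919628.830, which is < 6924533
-1.56·357260 − 1.11·6810427 = -8116899.570, which is > -8148961
This sign pattern matches Upper.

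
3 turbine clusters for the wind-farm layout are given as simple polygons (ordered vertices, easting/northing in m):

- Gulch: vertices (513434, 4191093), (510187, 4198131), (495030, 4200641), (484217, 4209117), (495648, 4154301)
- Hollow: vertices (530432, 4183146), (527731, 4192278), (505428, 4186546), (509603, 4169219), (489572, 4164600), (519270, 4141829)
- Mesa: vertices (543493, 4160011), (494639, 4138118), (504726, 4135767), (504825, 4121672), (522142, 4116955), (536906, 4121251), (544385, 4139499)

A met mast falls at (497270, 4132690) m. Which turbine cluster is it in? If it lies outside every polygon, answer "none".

none

Cast a ray rightward from (497270, 4132690). For each polygon, the edges (by vertex number in listed order) whose endpoints lie on opposite sides of northing = 4132690, where each meets that height, and whether that is right or left of the point:
Gulch: no edge straddles that height → 0 crossings.
Hollow: no edge straddles that height → 0 crossings.
Mesa: 3–4 at easting≈504747.6 (right), 6–7 at easting≈541594.3 (right) → 2 crossings.
All counts are even, so the point lies outside every listed polygon.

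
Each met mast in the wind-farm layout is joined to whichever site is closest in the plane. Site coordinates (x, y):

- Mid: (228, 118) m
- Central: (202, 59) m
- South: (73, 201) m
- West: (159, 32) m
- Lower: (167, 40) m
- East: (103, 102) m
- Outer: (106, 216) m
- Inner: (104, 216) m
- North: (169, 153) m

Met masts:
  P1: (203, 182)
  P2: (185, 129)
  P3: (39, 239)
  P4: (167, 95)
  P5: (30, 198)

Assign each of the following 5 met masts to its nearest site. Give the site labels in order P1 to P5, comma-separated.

P1 → North (d²=1997.00)
P2 → North (d²=832.00)
P3 → South (d²=2600.00)
P4 → Central (d²=2521.00)
P5 → South (d²=1858.00)

North, North, South, Central, South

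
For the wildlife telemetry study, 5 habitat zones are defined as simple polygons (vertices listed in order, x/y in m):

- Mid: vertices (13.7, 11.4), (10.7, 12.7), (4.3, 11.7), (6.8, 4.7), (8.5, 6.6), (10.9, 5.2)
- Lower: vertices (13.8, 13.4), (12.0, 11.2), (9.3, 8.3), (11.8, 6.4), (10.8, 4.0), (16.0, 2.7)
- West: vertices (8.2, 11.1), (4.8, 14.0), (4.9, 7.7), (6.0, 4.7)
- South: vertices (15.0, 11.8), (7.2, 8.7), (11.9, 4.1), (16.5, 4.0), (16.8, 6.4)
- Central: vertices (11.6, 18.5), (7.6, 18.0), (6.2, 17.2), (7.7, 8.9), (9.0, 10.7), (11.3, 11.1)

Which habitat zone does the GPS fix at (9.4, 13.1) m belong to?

Cast a ray rightward from (9.4, 13.1). For each polygon, the edges (by vertex number in listed order) whose endpoints lie on opposite sides of y = 13.1, where each meets that height, and whether that is right or left of the point:
Mid: no edge straddles that height → 0 crossings.
Lower: 1–2 at x≈13.55 (right), 6–1 at x≈13.86 (right) → 2 crossings.
West: 1–2 at x≈5.86 (left), 2–3 at x≈4.81 (left) → 0 crossings.
South: no edge straddles that height → 0 crossings.
Central: 3–4 at x≈6.94 (left), 6–1 at x≈11.38 (right) → 1 crossing.
Only Central has an odd count, so the point is inside Central.

Central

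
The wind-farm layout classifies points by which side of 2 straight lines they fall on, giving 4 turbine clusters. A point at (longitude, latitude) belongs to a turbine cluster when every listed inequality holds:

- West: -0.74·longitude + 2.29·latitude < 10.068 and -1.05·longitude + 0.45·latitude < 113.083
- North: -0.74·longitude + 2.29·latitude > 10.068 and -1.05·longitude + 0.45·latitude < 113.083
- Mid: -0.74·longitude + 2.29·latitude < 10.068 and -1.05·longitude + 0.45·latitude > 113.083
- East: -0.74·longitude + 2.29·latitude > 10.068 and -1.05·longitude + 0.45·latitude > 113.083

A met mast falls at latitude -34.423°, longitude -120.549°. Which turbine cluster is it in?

-0.74·-120.549 + 2.29·-34.423 = 10.378, which is > 10.068
-1.05·-120.549 + 0.45·-34.423 = 111.086, which is < 113.083
This sign pattern matches North.

North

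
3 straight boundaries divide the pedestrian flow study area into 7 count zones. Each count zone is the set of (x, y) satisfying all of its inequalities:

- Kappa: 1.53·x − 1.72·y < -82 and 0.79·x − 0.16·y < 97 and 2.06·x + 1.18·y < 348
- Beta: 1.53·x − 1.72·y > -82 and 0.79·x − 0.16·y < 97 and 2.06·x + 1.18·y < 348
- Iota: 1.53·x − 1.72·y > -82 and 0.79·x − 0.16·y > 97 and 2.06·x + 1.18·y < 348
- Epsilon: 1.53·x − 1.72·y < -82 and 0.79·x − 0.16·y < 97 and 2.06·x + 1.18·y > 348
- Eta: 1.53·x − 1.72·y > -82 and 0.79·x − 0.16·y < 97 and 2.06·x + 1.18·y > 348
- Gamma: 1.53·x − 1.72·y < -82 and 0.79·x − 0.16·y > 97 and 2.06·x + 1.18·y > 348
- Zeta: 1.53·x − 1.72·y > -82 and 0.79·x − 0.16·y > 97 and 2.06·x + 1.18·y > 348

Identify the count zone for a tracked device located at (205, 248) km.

Gamma

1.53·205 − 1.72·248 = -112.910, which is < -82
0.79·205 − 0.16·248 = 122.270, which is > 97
2.06·205 + 1.18·248 = 714.940, which is > 348
This sign pattern matches Gamma.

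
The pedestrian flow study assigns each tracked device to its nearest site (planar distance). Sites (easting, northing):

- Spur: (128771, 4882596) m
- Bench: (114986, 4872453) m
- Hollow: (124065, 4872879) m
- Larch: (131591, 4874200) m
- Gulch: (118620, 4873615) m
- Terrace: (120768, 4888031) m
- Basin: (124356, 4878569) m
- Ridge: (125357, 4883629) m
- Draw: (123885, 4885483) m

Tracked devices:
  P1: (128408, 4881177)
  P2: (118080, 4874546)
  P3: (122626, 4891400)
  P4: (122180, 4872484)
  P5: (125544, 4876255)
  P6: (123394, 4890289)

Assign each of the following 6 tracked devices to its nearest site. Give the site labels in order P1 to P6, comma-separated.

P1 → Spur (d²=2145330.00)
P2 → Gulch (d²=1158361.00)
P3 → Terrace (d²=14802325.00)
P4 → Hollow (d²=3709250.00)
P5 → Basin (d²=6765940.00)
P6 → Terrace (d²=11994440.00)

Spur, Gulch, Terrace, Hollow, Basin, Terrace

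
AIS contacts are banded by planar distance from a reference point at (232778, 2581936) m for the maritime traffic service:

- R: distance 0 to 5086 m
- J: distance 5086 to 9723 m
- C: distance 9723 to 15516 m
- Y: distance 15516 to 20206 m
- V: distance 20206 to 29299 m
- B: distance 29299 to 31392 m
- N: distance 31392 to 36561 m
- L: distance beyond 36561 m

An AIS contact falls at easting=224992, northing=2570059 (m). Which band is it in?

C

Distance = √((224992−232778)² + (2570059−2581936)²) = √(60621796.000 + 141063129.000) = 14201.582 m.
9723 ≤ 14201.582 < 15516 → C.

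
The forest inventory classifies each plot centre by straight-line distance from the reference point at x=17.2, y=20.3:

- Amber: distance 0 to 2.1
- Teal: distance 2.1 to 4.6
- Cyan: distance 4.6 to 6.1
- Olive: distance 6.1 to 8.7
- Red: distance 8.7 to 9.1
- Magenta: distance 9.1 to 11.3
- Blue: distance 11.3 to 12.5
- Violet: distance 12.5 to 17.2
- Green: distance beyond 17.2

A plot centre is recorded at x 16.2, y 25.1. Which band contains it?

Distance = √((16.2−17.2)² + (25.1−20.3)²) = √(1.000 + 23.040) = 4.903.
4.6 ≤ 4.903 < 6.1 → Cyan.

Cyan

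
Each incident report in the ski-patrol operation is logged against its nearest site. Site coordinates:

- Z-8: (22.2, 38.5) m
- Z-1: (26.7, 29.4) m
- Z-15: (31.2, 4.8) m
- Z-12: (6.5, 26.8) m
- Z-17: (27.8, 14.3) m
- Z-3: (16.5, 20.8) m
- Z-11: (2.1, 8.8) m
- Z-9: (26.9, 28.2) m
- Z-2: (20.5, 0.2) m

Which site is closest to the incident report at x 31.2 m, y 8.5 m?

Squared distances to each site:
Z-8: 981.000; Z-1: 457.060; Z-15: 13.690; Z-12: 944.980; Z-17: 45.200; Z-3: 367.380; Z-11: 846.900; Z-9: 406.580; Z-2: 183.380.
Minimum at Z-15.

Z-15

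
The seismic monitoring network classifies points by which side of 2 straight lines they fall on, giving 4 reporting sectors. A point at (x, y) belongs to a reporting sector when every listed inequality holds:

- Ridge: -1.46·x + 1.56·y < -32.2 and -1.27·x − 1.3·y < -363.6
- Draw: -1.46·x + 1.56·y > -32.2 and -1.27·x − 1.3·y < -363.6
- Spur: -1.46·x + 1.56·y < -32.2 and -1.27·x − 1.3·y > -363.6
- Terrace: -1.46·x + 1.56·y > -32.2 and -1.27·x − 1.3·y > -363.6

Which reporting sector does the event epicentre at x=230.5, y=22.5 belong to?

Spur

-1.46·230.5 + 1.56·22.5 = -301.430, which is < -32.2
-1.27·230.5 − 1.3·22.5 = -321.985, which is > -363.6
This sign pattern matches Spur.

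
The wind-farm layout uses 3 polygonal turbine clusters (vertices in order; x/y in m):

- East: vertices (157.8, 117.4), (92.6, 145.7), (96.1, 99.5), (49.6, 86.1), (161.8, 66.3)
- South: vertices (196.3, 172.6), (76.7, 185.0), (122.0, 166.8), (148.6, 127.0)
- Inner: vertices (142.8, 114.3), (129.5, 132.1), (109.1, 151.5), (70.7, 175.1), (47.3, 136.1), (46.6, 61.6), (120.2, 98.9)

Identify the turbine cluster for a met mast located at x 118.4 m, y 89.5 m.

East

Cast a ray rightward from (118.4, 89.5). For each polygon, the edges (by vertex number in listed order) whose endpoints lie on opposite sides of y = 89.5, where each meets that height, and whether that is right or left of the point:
East: 3–4 at x≈61.40 (left), 5–1 at x≈159.98 (right) → 1 crossing.
South: no edge straddles that height → 0 crossings.
Inner: 5–6 at x≈46.86 (left), 6–7 at x≈101.65 (left) → 0 crossings.
Only East has an odd count, so the point is inside East.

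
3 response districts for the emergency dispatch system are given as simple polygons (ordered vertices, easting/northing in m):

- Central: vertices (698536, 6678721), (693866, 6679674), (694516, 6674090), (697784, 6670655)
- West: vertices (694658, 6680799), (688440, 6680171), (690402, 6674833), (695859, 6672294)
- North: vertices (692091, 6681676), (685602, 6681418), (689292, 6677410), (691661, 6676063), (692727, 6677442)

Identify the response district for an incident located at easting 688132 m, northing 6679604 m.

North

Cast a ray rightward from (688132, 6679604). For each polygon, the edges (by vertex number in listed order) whose endpoints lie on opposite sides of northing = 6679604, where each meets that height, and whether that is right or left of the point:
Central: 1–2 at easting≈694209.0 (right), 2–3 at easting≈693874.1 (right) → 2 crossings.
West: 2–3 at easting≈688648.4 (right), 4–1 at easting≈694826.7 (right) → 2 crossings.
North: 2–3 at easting≈687272.1 (left), 5–1 at easting≈692402.2 (right) → 1 crossing.
Only North has an odd count, so the point is inside North.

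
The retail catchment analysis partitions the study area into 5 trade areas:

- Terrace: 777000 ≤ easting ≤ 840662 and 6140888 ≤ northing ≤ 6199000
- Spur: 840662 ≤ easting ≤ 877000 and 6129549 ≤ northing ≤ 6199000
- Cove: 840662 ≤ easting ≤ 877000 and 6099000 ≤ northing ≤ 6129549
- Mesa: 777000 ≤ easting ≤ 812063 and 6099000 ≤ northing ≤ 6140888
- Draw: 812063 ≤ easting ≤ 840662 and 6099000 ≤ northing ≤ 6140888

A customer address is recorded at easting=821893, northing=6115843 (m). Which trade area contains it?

Draw

The point has easting = 821893 and northing = 6115843.
Only Draw satisfies 812063 ≤ easting ≤ 840662 and 6099000 ≤ northing ≤ 6140888.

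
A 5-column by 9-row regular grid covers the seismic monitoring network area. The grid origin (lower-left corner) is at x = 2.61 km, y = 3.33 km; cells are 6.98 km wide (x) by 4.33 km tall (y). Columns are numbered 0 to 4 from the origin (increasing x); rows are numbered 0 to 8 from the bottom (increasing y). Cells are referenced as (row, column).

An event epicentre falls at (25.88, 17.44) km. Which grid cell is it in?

Column index: ⌊(25.88 − 2.61) / 6.98⌋ = ⌊3.334⌋ = 3
Row offset from origin: ⌊(17.44 − 3.33) / 4.33⌋ = ⌊3.259⌋ = 3 → row 3

(3, 3)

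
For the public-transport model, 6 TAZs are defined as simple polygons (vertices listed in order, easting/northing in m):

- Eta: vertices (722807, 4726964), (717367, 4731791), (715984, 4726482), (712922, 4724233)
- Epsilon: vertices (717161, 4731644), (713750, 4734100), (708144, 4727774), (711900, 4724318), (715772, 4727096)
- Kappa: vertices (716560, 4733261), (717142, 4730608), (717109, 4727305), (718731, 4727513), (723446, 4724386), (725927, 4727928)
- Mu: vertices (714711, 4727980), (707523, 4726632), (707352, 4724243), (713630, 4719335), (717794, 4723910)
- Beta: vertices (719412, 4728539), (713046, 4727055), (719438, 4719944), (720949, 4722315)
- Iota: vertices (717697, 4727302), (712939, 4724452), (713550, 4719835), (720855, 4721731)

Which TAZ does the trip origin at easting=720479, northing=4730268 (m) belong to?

Kappa

Cast a ray rightward from (720479, 4730268). For each polygon, the edges (by vertex number in listed order) whose endpoints lie on opposite sides of northing = 4730268, where each meets that height, and whether that is right or left of the point:
Eta: 1–2 at easting≈719083.4 (left), 2–3 at easting≈716970.3 (left) → 0 crossings.
Epsilon: 2–3 at easting≈710354.1 (left), 5–1 at easting≈716740.8 (left) → 0 crossings.
Kappa: 2–3 at easting≈717138.6 (left), 6–1 at easting≈721817.0 (right) → 1 crossing.
Mu: no edge straddles that height → 0 crossings.
Beta: no edge straddles that height → 0 crossings.
Iota: no edge straddles that height → 0 crossings.
Only Kappa has an odd count, so the point is inside Kappa.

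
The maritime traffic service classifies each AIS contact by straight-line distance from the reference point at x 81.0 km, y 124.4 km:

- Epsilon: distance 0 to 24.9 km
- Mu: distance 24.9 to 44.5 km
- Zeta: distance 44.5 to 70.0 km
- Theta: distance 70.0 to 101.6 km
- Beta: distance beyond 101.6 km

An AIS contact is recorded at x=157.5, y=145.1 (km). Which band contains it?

Theta

Distance = √((157.5−81.0)² + (145.1−124.4)²) = √(5852.250 + 428.490) = 79.251 km.
70.0 ≤ 79.251 < 101.6 → Theta.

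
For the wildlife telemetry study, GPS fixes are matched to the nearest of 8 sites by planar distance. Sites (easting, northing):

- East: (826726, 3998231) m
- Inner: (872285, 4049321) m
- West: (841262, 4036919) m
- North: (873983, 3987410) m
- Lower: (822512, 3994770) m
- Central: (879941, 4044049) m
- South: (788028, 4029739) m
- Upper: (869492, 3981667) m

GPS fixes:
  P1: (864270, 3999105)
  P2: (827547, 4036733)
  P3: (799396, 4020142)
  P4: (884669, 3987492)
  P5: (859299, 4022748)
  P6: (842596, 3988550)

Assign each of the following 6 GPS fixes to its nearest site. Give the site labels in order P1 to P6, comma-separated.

North, West, South, North, West, East

P1 → North (d²=231115394.00)
P2 → West (d²=188135821.00)
P3 → South (d²=221333833.00)
P4 → North (d²=114197320.00)
P5 → West (d²=526150610.00)
P6 → East (d²=345578661.00)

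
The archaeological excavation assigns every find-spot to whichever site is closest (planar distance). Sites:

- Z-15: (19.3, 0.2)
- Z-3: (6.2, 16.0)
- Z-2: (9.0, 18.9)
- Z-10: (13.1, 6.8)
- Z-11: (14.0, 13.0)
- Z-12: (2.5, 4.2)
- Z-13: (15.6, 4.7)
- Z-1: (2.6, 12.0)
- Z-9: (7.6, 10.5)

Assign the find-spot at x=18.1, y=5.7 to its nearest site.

Squared distances to each site:
Z-15: 31.690; Z-3: 247.700; Z-2: 257.050; Z-10: 26.210; Z-11: 70.100; Z-12: 245.610; Z-13: 7.250; Z-1: 279.940; Z-9: 133.290.
Minimum at Z-13.

Z-13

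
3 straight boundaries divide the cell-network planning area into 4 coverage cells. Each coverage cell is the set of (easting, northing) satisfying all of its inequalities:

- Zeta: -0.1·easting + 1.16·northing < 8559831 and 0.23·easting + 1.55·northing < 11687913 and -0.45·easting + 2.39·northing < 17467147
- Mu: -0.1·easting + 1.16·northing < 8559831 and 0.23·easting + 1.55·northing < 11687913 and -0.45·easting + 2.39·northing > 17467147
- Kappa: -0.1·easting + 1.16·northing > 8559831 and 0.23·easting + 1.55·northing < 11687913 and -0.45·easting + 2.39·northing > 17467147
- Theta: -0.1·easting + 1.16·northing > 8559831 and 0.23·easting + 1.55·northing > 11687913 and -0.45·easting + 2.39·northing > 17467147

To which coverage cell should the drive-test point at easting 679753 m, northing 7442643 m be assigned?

-0.1·679753 + 1.16·7442643 = 8565490.580, which is > 8559831
0.23·679753 + 1.55·7442643 = 11692439.840, which is > 11687913
-0.45·679753 + 2.39·7442643 = 17482027.920, which is > 17467147
This sign pattern matches Theta.

Theta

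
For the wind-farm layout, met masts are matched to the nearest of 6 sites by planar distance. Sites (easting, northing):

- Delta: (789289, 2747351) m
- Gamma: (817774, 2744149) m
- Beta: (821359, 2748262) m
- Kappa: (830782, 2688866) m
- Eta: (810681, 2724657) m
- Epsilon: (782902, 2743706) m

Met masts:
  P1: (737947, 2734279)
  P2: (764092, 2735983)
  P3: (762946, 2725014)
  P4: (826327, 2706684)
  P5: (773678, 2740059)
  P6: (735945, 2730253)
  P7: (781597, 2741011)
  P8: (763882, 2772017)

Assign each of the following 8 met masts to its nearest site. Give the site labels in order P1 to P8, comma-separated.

P1 → Epsilon (d²=2109820354.00)
P2 → Epsilon (d²=413460829.00)
P3 → Epsilon (d²=747632800.00)
P4 → Kappa (d²=337328149.00)
P5 → Epsilon (d²=98382785.00)
P6 → Epsilon (d²=2385943058.00)
P7 → Epsilon (d²=8966050.00)
P8 → Epsilon (d²=1163273121.00)

Epsilon, Epsilon, Epsilon, Kappa, Epsilon, Epsilon, Epsilon, Epsilon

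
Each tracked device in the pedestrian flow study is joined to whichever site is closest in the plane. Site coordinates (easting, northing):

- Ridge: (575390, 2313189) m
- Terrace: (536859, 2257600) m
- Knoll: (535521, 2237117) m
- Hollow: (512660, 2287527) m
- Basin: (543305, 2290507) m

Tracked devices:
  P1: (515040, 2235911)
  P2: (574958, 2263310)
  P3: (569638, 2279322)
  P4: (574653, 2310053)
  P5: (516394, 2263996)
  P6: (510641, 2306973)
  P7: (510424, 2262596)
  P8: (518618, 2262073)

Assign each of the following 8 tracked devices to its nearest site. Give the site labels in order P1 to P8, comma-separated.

Knoll, Terrace, Basin, Ridge, Terrace, Hollow, Hollow, Terrace

P1 → Knoll (d²=420925797.00)
P2 → Terrace (d²=1484137901.00)
P3 → Basin (d²=818531114.00)
P4 → Ridge (d²=10377665.00)
P5 → Terrace (d²=459725041.00)
P6 → Hollow (d²=382223277.00)
P7 → Hollow (d²=626554457.00)
P8 → Terrace (d²=352741810.00)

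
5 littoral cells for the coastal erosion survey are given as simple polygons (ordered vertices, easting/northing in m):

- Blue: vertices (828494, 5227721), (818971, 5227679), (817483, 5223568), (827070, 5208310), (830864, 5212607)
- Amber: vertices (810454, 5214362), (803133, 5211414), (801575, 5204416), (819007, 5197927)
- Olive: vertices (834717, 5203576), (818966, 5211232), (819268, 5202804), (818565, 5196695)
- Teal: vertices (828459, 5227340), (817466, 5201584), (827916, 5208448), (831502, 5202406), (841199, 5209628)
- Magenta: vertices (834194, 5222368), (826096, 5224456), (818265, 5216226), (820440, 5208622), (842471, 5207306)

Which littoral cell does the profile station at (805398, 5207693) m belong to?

Cast a ray rightward from (805398, 5207693). For each polygon, the edges (by vertex number in listed order) whose endpoints lie on opposite sides of northing = 5207693, where each meets that height, and whether that is right or left of the point:
Blue: no edge straddles that height → 0 crossings.
Amber: 2–3 at easting≈802304.6 (left), 4–1 at easting≈813924.6 (right) → 1 crossing.
Olive: 1–2 at easting≈826246.9 (right), 2–3 at easting≈819092.8 (right) → 2 crossings.
Teal: 1–2 at easting≈820073.4 (right), 2–3 at easting≈826766.6 (right), 3–4 at easting≈828364.1 (right), 4–5 at easting≈838600.9 (right) → 4 crossings.
Magenta: 4–5 at easting≈835992.3 (right), 5–1 at easting≈842258.3 (right) → 2 crossings.
Only Amber has an odd count, so the point is inside Amber.

Amber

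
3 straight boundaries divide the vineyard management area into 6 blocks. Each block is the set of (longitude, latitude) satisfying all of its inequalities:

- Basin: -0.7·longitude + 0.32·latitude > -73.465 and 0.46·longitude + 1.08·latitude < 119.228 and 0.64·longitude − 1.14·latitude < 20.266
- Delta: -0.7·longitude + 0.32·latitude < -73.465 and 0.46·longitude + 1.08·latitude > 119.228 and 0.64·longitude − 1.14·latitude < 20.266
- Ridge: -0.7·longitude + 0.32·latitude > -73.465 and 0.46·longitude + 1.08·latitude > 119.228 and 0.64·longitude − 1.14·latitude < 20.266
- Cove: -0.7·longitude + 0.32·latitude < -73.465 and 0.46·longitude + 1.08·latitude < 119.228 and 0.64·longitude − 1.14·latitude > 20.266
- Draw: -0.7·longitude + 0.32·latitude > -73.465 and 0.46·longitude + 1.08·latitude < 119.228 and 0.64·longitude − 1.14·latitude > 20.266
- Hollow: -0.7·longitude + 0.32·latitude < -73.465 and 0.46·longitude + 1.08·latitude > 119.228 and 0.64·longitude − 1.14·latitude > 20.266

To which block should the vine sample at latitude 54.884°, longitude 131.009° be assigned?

-0.7·131.009 + 0.32·54.884 = -74.143, which is < -73.465
0.46·131.009 + 1.08·54.884 = 119.539, which is > 119.228
0.64·131.009 − 1.14·54.884 = 21.278, which is > 20.266
This sign pattern matches Hollow.

Hollow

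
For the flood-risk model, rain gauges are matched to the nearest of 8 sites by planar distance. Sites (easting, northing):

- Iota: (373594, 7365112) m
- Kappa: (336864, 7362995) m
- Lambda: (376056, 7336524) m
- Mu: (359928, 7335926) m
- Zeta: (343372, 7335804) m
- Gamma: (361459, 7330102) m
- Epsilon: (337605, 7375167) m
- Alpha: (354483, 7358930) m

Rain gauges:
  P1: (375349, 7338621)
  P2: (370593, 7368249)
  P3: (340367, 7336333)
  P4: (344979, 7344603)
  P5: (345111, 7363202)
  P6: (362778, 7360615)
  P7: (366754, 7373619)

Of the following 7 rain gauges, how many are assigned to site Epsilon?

0

P1 → Lambda
P2 → Iota
P3 → Zeta
P4 → Zeta
P5 → Kappa
P6 → Alpha
P7 → Iota
0 of the 7 go to Epsilon.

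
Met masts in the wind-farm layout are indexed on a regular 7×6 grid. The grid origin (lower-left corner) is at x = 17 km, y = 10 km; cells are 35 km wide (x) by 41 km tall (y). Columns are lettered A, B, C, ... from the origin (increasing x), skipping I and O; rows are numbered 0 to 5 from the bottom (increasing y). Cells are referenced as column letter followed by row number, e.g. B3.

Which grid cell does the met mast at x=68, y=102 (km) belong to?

B2

Column index: ⌊(68 − 17) / 35⌋ = ⌊1.457⌋ = 1 → column B
Row offset from origin: ⌊(102 − 10) / 41⌋ = ⌊2.244⌋ = 2 → row 2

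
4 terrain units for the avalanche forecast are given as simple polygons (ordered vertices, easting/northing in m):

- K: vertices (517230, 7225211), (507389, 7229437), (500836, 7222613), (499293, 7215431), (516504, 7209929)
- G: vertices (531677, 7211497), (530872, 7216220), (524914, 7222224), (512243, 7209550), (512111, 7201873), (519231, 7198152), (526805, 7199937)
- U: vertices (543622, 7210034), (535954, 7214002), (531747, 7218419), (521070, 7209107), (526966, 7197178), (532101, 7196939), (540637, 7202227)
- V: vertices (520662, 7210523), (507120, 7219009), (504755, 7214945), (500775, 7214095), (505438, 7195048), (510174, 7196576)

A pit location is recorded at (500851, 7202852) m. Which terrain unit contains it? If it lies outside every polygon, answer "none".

Cast a ray rightward from (500851, 7202852). For each polygon, the edges (by vertex number in listed order) whose endpoints lie on opposite sides of northing = 7202852, where each meets that height, and whether that is right or left of the point:
K: no edge straddles that height → 0 crossings.
G: 4–5 at easting≈512127.8 (right), 7–1 at easting≈528033.5 (right) → 2 crossings.
U: 4–5 at easting≈524161.6 (right), 7–1 at easting≈540876.0 (right) → 2 crossings.
V: 4–5 at easting≈503527.5 (right), 6–1 at easting≈514893.5 (right) → 2 crossings.
All counts are even, so the point lies outside every listed polygon.

none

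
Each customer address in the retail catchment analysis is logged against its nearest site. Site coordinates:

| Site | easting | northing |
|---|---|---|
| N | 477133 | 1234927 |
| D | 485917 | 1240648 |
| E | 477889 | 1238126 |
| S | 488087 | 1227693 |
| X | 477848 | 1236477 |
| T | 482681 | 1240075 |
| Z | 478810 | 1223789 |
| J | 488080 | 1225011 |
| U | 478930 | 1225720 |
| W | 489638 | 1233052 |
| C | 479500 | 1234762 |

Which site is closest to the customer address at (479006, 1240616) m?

Squared distances to each site:
N: 35872850.000; D: 47762945.000; E: 7447789.000; S: 249468490.000; X: 18472285.000; T: 13798306.000; Z: 283186345.000; J: 325853501.000; U: 221896592.000; W: 170253520.000; C: 34513352.000.
Minimum at E.

E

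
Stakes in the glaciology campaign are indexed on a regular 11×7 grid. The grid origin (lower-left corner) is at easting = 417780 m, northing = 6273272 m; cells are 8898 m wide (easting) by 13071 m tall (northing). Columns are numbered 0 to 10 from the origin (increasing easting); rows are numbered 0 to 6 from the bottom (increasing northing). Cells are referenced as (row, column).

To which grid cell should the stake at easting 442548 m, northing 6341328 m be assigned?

Column index: ⌊(442548 − 417780) / 8898⌋ = ⌊2.784⌋ = 2
Row offset from origin: ⌊(6341328 − 6273272) / 13071⌋ = ⌊5.207⌋ = 5 → row 5

(5, 2)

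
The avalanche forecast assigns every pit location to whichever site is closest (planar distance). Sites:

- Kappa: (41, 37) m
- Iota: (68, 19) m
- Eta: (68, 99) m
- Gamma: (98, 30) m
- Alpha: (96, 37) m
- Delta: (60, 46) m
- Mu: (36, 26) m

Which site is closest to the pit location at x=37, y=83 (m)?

Squared distances to each site:
Kappa: 2132.000; Iota: 5057.000; Eta: 1217.000; Gamma: 6530.000; Alpha: 5597.000; Delta: 1898.000; Mu: 3250.000.
Minimum at Eta.

Eta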